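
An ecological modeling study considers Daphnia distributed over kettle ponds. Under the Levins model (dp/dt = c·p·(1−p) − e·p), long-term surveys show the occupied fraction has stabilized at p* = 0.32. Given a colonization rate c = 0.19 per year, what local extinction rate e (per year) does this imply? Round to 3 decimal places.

At equilibrium c(1−p*) = e.
e = 0.19 × (1 − 0.32) = 0.19 × 0.6800 = 0.1292.

0.129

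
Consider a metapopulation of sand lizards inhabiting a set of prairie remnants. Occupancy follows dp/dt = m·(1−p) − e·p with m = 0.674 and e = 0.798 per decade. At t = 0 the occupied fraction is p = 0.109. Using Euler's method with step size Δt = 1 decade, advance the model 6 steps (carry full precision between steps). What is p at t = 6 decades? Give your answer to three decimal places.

Update rule: p ← p + [m·(1−p) − e·p]·Δt with Δt = 1.
p: 0.10900 → 0.62255  (Δp = +0.51355)
p: 0.62255 → 0.38016  (Δp = -0.24240)
p: 0.38016 → 0.49457  (Δp = +0.11441)
p: 0.49457 → 0.44056  (Δp = -0.05400)
p: 0.44056 → 0.46605  (Δp = +0.02549)
p: 0.46605 → 0.45402  (Δp = -0.01203)

0.454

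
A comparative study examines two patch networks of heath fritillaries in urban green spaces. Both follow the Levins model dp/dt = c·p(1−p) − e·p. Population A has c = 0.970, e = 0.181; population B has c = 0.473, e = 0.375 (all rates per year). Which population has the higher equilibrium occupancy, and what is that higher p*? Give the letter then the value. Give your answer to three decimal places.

A: p*_A = 1 − 0.181/0.970 = 0.8134.
B: p*_B = 1 − 0.375/0.473 = 0.2072.
A is higher at 0.8134.

A, 0.813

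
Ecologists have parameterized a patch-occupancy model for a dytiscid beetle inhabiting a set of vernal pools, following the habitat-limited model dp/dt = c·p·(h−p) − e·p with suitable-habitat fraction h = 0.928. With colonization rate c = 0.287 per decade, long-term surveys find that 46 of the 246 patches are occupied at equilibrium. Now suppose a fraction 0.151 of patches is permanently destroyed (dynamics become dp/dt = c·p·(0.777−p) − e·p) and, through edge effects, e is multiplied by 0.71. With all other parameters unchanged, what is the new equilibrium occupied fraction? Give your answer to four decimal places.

0.2509

Observed p* = 46/246 = 0.18699.
Balance c(h−p*) = e gives e = 0.287×(0.928 − 0.18699) = 0.21267.
New p* = 0.777 − e/c = 0.777 − 0.15100/0.28700 = 0.25087.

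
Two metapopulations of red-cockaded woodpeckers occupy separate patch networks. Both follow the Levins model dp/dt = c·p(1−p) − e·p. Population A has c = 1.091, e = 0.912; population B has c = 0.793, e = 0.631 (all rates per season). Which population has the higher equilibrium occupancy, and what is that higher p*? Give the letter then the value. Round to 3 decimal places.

A: p*_A = 1 − 0.912/1.091 = 0.1641.
B: p*_B = 1 − 0.631/0.793 = 0.2043.
B is higher at 0.2043.

B, 0.204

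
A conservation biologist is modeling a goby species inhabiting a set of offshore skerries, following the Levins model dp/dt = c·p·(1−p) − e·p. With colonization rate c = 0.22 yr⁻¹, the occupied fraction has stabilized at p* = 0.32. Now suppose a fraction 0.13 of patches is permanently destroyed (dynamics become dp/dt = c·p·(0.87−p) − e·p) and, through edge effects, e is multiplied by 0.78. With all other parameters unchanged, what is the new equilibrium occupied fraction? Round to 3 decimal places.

0.340

Balance c(1−p*) = e gives e = 0.22×(1 − 0.32000) = 0.14960.
New p* = 0.87 − e/c = 0.87 − 0.11669/0.22000 = 0.33959.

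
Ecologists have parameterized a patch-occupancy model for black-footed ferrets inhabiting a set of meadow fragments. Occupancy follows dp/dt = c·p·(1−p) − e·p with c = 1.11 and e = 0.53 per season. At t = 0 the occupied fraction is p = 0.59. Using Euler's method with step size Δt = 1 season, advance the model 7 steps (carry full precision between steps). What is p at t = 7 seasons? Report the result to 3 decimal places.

0.523

Update rule: p ← p + [c·p·(1−p) − e·p]·Δt with Δt = 1.
p: 0.59000 → 0.54581  (Δp = -0.04419)
p: 0.54581 → 0.53170  (Δp = -0.01411)
p: 0.53170 → 0.52628  (Δp = -0.00542)
p: 0.52628 → 0.52409  (Δp = -0.00220)
p: 0.52409 → 0.52318  (Δp = -0.00091)
p: 0.52318 → 0.52280  (Δp = -0.00038)
p: 0.52280 → 0.52264  (Δp = -0.00016)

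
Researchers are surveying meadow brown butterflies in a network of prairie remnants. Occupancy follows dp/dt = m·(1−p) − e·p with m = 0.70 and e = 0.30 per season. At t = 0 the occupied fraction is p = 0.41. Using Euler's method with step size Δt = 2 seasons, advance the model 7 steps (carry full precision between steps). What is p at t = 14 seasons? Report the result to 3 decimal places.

0.990

Update rule: p ← p + [m·(1−p) − e·p]·Δt with Δt = 2.
p: 0.41000 → 0.99000  (Δp = +0.58000)
p: 0.99000 → 0.41000  (Δp = -0.58000)
p: 0.41000 → 0.99000  (Δp = +0.58000)
p: 0.99000 → 0.41000  (Δp = -0.58000)
p: 0.41000 → 0.99000  (Δp = +0.58000)
p: 0.99000 → 0.41000  (Δp = -0.58000)
p: 0.41000 → 0.99000  (Δp = +0.58000)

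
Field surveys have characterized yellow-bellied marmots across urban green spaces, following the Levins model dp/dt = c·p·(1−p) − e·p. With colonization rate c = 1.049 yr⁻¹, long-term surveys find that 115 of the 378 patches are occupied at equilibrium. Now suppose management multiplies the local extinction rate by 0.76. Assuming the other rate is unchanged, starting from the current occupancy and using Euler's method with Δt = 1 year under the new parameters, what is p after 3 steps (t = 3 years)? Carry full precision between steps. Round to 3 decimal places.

Observed p* = 115/378 = 0.30423.
Balance c(1−p*) = e gives e = 1.049×(1 − 0.30423) = 0.72986.
Starting from p₀ = 0.30423; update p ← p + (dp/dt)·Δt with the new parameters.
  1  |  dp/dt·Δt = +0.053291  |  p_1 = 0.357524
  2  |  dp/dt·Δt = +0.042640  |  p_2 = 0.400164
  3  |  dp/dt·Δt = +0.029826  |  p_3 = 0.429990

0.430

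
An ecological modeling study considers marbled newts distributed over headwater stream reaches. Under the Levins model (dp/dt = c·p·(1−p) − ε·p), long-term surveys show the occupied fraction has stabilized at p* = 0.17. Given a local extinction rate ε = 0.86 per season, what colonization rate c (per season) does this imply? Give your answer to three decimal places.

1.036

At equilibrium c(1−p*) = ε, so c = ε/(1−p*).
c = 0.86/(1 − 0.17) = 0.86/0.8300 = 1.0361.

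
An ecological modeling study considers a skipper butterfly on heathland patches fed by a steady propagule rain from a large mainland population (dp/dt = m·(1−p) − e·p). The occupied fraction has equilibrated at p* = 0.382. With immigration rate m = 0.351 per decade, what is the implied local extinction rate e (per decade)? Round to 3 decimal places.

At equilibrium m(1−p*) = e·p*, so e = m(1−p*)/p*.
e = 0.351 × 0.6180 / 0.382 = 0.5678.

0.568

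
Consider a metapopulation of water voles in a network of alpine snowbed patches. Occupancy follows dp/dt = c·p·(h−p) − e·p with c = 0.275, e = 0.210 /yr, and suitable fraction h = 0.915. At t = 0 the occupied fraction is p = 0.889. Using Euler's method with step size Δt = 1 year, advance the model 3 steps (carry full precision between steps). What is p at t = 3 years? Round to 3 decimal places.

0.526

Update rule: p ← p + [c·p·(h−p) − e·p]·Δt with Δt = 1.
step 1: Δp = -0.18033, p = 0.70867
step 2: Δp = -0.10861, p = 0.60006
step 3: Δp = -0.07404, p = 0.52602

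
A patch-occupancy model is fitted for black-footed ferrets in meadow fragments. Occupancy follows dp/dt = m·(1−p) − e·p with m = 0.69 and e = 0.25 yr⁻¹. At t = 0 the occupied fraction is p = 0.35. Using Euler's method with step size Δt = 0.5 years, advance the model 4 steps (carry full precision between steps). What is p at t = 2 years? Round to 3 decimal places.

0.704

Update rule: p ← p + [m·(1−p) − e·p]·Δt with Δt = 0.5.
  1  |  dp/dt·Δt = +0.180500  |  p_1 = 0.530500
  2  |  dp/dt·Δt = +0.095665  |  p_2 = 0.626165
  3  |  dp/dt·Δt = +0.050702  |  p_3 = 0.676867
  4  |  dp/dt·Δt = +0.026872  |  p_4 = 0.703740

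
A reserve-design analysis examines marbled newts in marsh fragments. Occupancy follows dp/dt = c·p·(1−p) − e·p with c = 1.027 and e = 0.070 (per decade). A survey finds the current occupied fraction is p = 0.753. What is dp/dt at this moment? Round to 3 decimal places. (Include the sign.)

0.138

Colonization term: c·p·(1−p) = 1.027×0.753×0.2470 = 0.19101.
Extinction term: e·p = 0.05271.
dp/dt = 0.19101 − 0.05271 = 0.13830.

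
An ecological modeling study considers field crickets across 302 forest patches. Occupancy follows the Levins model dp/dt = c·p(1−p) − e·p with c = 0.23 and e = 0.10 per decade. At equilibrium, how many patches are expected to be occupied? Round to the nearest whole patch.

171

p* = 1 − e/c = 1 − 0.10/0.23 = 0.5652.
Expected occupied patches = N × p* = 302 × 0.5652 = 170.70 ≈ 171.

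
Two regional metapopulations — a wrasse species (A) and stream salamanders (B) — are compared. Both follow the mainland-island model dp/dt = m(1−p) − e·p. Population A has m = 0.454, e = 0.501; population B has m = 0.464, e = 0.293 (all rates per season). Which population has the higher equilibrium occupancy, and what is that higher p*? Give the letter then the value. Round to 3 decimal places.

A: p*_A = m/(m+e) = 0.454/0.9550 = 0.4754.
B: p*_B = 0.464/0.7570 = 0.6129.
B is higher at 0.6129.

B, 0.613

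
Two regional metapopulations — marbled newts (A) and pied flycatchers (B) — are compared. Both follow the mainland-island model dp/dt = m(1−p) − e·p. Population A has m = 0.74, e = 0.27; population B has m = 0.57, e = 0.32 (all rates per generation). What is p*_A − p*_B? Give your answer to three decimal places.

0.092

A: p*_A = m/(m+e) = 0.74/1.0100 = 0.7327.
B: p*_B = 0.57/0.8900 = 0.6404.
p*_A − p*_B = 0.7327 − 0.6404 = 0.0922.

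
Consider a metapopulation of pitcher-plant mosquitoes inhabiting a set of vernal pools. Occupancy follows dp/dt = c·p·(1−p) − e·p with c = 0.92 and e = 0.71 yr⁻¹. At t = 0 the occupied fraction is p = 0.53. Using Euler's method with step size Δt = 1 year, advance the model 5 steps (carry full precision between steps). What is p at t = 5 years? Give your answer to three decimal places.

0.266

Update rule: p ← p + [c·p·(1−p) − e·p]·Δt with Δt = 1.
p: 0.53000 → 0.38287  (Δp = -0.14713)
p: 0.38287 → 0.32841  (Δp = -0.05446)
p: 0.32841 → 0.29815  (Δp = -0.03026)
p: 0.29815 → 0.27898  (Δp = -0.01917)
p: 0.27898 → 0.26596  (Δp = -0.01302)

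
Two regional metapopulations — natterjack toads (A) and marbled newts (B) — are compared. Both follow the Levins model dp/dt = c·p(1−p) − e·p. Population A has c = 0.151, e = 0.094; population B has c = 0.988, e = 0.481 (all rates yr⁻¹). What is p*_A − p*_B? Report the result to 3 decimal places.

-0.136

A: p*_A = 1 − 0.094/0.151 = 0.3775.
B: p*_B = 1 − 0.481/0.988 = 0.5132.
p*_A − p*_B = 0.3775 − 0.5132 = -0.1357.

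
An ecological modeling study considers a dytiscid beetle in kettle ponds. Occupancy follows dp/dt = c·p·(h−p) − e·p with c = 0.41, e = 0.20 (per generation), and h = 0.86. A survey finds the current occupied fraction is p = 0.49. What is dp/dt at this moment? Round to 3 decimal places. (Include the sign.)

-0.024

Colonization term: c·p·(h−p) = 0.41×0.49×0.3700 = 0.07433.
Extinction term: e·p = 0.09800.
dp/dt = 0.07433 − 0.09800 = -0.02367.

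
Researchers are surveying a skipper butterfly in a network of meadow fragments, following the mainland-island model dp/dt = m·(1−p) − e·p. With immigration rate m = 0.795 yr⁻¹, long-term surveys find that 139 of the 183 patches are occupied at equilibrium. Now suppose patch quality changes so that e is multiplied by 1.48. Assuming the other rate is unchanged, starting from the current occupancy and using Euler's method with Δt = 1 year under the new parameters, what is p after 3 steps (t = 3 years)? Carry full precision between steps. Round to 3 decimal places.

0.681

Observed p* = 139/183 = 0.75956.
Balance m(1−p*) = e·p* gives e = m(1−p*)/p* = 0.795×0.24044/0.75956 = 0.25165.
Starting from p₀ = 0.75956; update p ← p + (dp/dt)·Δt with the new parameters.
t = 1: p = 0.75956 + (-0.09175) = 0.66781
t = 2: p = 0.66781 + (+0.01536) = 0.68318
t = 3: p = 0.68318 + (-0.00257) = 0.68060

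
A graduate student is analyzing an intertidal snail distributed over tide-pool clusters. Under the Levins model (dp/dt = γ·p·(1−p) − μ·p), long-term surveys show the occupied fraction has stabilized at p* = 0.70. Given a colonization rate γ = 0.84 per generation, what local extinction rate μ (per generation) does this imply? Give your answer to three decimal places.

0.252

At equilibrium γ(1−p*) = μ.
μ = 0.84 × (1 − 0.70) = 0.84 × 0.3000 = 0.2520.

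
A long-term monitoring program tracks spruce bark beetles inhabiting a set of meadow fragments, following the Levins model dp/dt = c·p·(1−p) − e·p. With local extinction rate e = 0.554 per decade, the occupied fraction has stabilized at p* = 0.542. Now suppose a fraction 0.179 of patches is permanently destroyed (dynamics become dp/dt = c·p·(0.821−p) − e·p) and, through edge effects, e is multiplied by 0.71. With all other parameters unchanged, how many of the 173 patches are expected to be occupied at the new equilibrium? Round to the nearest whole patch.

Balance c(1−p*) = e gives c = e/(1 − 0.54200) = 0.554/0.45800 = 1.20961.
New p* = 0.821 − e/c = 0.821 − 0.39334/1.20961 = 0.49582.
Expected occupied = 173 × 0.49582 = 85.78 ≈ 86.

86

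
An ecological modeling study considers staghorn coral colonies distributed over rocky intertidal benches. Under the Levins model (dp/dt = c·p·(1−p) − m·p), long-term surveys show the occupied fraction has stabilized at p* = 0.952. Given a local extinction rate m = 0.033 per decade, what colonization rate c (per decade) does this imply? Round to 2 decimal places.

0.69

At equilibrium c(1−p*) = m, so c = m/(1−p*).
c = 0.033/(1 − 0.952) = 0.033/0.0480 = 0.6875.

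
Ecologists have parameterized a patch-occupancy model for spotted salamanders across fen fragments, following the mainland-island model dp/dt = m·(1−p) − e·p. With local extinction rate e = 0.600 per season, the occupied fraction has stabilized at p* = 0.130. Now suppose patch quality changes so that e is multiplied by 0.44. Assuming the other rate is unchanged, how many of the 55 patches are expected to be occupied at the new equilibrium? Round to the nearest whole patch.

Balance m(1−p*) = e·p* gives m = e·p*/(1−p*) = 0.600×0.13000/0.87000 = 0.08966.
New p* = m/(m+e) = 0.08966/(0.08966+0.26400) = 0.25352.
Expected occupied = 55 × 0.25352 = 13.94 ≈ 14.

14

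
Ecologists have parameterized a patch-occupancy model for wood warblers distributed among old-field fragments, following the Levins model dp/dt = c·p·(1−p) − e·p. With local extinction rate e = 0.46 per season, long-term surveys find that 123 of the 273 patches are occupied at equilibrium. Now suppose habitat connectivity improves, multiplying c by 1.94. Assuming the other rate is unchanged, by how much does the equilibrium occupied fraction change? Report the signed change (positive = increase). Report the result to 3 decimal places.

0.266

Observed p* = 123/273 = 0.45055.
Balance c(1−p*) = e gives c = e/(1 − 0.45055) = 0.46/0.54945 = 0.83720.
New p* = 1 − e/c = 1 − 0.46000/1.62417 = 0.71678.
Δp* = 0.71678 − 0.45055 = +0.26623.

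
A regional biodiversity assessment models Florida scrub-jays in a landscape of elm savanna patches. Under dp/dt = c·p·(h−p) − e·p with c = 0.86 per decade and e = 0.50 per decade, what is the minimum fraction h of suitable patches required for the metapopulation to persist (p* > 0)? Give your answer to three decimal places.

0.581

p* = h − e/c is positive only when h > e/c.
h_min = e/c = 0.50/0.86 = 0.5814.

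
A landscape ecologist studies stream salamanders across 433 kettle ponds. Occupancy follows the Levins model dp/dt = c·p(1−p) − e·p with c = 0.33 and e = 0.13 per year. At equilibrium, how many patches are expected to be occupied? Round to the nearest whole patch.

p* = 1 − e/c = 1 − 0.13/0.33 = 0.6061.
Expected occupied patches = N × p* = 433 × 0.6061 = 262.42 ≈ 262.

262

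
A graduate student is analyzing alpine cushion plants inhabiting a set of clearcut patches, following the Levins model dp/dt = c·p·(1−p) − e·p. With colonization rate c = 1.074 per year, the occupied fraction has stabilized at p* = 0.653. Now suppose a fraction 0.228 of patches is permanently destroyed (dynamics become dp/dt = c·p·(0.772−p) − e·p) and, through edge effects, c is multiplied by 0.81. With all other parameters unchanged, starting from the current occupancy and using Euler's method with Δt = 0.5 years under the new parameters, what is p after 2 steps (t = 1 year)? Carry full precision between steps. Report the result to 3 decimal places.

0.511

Balance c(1−p*) = e gives e = 1.074×(1 − 0.65300) = 0.37268.
Starting from p₀ = 0.65300; update p ← p + (dp/dt)·Δt with the new parameters.
step 1: Δp = -0.08788, p = 0.56512
step 2: Δp = -0.05445, p = 0.51067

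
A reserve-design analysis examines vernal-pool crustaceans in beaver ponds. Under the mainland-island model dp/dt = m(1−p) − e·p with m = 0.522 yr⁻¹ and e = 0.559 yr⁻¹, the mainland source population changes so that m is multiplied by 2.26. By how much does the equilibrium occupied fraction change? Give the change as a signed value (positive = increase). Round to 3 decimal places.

0.196

Before: p* = 0.522/(0.522+0.559) = 0.4829.
After: m = 1.17972, e = 0.559; p* = 1.17972/1.7387 = 0.6785.
Δp* = 0.6785 − 0.4829 = +0.1956.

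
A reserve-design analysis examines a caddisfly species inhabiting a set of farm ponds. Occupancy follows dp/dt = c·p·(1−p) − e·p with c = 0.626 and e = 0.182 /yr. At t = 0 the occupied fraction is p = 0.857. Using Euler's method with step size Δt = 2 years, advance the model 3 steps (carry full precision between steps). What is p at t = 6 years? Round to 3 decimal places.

0.709

Update rule: p ← p + [c·p·(1−p) − e·p]·Δt with Δt = 2.
  1  |  dp/dt·Δt = -0.158514  |  p_1 = 0.698486
  2  |  dp/dt·Δt = +0.009427  |  p_2 = 0.707912
  3  |  dp/dt·Δt = +0.001199  |  p_3 = 0.709111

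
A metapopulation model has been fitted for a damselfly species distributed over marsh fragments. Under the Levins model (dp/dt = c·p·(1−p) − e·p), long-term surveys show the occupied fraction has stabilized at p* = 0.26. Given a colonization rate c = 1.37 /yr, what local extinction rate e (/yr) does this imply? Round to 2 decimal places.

1.01

At equilibrium c(1−p*) = e.
e = 1.37 × (1 − 0.26) = 1.37 × 0.7400 = 1.0138.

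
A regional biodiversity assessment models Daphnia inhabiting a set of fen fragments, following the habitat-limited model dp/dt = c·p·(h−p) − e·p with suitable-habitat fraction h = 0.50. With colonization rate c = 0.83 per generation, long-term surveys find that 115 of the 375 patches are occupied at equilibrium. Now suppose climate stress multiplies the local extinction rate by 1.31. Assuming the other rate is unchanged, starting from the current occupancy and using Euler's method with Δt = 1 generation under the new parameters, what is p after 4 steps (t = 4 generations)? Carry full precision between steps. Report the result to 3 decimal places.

Observed p* = 115/375 = 0.30667.
Balance c(h−p*) = e gives e = 0.83×(0.5 − 0.30667) = 0.16047.
Starting from p₀ = 0.30667; update p ← p + (dp/dt)·Δt with the new parameters.
step 1: Δp = -0.01526, p = 0.29141
step 2: Δp = -0.01081, p = 0.28061
step 3: Δp = -0.00789, p = 0.27272
step 4: Δp = -0.00588, p = 0.26683

0.267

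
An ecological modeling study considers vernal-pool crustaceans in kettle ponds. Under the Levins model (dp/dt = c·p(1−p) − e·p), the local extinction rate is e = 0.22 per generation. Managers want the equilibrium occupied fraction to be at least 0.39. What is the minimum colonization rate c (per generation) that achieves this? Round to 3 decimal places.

0.361

p* = 1 − e/c ≥ 0.39 requires e/c ≤ 0.6100, i.e. c ≥ e/0.6100.
c_min = 0.22/0.6100 = 0.3607.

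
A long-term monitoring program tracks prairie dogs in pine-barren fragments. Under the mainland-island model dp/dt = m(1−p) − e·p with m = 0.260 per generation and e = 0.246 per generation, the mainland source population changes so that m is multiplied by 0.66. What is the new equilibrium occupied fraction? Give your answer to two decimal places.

Before: p* = 0.260/(0.260+0.246) = 0.5138.
After: m = 0.1716, e = 0.246; p* = 0.1716/0.4176 = 0.4109.

0.41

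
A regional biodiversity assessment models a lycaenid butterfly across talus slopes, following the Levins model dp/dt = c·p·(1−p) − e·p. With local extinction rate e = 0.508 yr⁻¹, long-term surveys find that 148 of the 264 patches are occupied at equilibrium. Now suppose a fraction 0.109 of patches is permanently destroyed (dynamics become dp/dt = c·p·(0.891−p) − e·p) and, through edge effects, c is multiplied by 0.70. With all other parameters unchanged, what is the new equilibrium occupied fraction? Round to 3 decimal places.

Observed p* = 148/264 = 0.56061.
Balance c(1−p*) = e gives c = e/(1 − 0.56061) = 0.508/0.43939 = 1.15615.
New p* = 0.891 − e/c = 0.891 − 0.50800/0.80930 = 0.26330.

0.263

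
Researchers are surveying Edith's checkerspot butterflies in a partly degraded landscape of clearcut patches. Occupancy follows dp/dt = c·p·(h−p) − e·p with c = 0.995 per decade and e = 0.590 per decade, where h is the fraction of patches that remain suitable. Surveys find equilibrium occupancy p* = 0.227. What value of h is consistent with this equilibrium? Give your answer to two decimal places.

0.82

At equilibrium c(h−p*) = e, so h = p* + e/c.
h = 0.227 + 0.590/0.995 = 0.227 + 0.5930 = 0.8200.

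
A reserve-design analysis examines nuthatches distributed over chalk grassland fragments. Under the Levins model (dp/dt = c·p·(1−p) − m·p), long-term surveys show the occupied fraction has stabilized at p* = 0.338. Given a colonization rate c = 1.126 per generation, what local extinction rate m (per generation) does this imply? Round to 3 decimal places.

At equilibrium c(1−p*) = m.
m = 1.126 × (1 − 0.338) = 1.126 × 0.6620 = 0.7454.

0.745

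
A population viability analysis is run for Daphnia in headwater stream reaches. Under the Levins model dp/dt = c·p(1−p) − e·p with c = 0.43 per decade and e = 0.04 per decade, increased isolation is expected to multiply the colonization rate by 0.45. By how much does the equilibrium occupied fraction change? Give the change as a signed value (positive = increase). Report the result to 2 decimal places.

-0.11

Before: p* = 1 − 0.04/0.43 = 0.9070.
After the change, c = 0.1935, e = 0.04, so p* = 1 − 0.04/0.1935 = 0.7933.
Δp* = 0.7933 − 0.9070 = -0.1137.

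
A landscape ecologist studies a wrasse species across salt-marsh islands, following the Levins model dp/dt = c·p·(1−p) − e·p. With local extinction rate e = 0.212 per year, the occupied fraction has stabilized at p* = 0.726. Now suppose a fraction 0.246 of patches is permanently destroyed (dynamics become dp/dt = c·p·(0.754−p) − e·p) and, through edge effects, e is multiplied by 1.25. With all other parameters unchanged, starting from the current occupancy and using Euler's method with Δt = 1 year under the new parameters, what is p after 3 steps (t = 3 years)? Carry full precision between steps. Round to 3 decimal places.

Balance c(1−p*) = e gives c = e/(1 − 0.72600) = 0.212/0.27400 = 0.77372.
Starting from p₀ = 0.72600; update p ← p + (dp/dt)·Δt with the new parameters.
  1  |  dp/dt·Δt = -0.176662  |  p_1 = 0.549338
  2  |  dp/dt·Δt = -0.058586  |  p_2 = 0.490752
  3  |  dp/dt·Δt = -0.030092  |  p_3 = 0.460660

0.461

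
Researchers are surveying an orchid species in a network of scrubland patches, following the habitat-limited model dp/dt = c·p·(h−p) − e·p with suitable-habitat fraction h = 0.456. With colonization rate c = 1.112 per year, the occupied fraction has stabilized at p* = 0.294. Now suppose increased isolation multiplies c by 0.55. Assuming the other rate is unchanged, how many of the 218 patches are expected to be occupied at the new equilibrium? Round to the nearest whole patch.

35

Balance c(h−p*) = e gives e = 1.112×(0.456 − 0.29400) = 0.18014.
New p* = 0.456 − e/c = 0.456 − 0.18014/0.61160 = 0.16146.
Expected occupied = 218 × 0.16146 = 35.20 ≈ 35.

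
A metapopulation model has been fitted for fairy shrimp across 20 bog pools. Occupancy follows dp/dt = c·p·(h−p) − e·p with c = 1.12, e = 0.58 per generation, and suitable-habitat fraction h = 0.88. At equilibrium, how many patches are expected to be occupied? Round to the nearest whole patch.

p* = h − e/c = 0.88 − 0.5179 = 0.3621.
Expected occupied patches = N × p* = 20 × 0.3621 = 7.24 ≈ 7.

7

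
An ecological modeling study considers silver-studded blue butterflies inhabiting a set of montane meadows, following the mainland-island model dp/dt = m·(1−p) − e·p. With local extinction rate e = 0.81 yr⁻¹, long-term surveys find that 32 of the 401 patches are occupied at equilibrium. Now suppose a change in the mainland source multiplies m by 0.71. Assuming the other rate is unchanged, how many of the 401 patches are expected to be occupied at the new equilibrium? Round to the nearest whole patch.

Observed p* = 32/401 = 0.07980.
Balance m(1−p*) = e·p* gives m = e·p*/(1−p*) = 0.81×0.07980/0.92020 = 0.07024.
New p* = m/(m+e) = 0.04987/(0.04987+0.81000) = 0.05800.
Expected occupied = 401 × 0.05800 = 23.26 ≈ 23.

23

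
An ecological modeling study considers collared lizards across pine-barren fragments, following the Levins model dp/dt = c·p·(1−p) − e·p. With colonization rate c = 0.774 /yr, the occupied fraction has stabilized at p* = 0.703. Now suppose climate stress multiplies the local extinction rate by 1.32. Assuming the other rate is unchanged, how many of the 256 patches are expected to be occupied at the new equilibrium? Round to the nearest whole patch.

Balance c(1−p*) = e gives e = 0.774×(1 − 0.70300) = 0.22988.
New p* = 1 − e/c = 1 − 0.30344/0.77400 = 0.60796.
Expected occupied = 256 × 0.60796 = 155.64 ≈ 156.

156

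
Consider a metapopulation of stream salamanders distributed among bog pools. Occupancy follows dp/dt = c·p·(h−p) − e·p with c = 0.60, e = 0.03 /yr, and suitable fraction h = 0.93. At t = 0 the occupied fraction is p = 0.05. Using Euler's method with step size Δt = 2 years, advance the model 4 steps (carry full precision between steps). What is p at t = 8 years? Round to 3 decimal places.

Update rule: p ← p + [c·p·(h−p) − e·p]·Δt with Δt = 2.
p: 0.05000 → 0.09980  (Δp = +0.04980)
p: 0.09980 → 0.19324  (Δp = +0.09344)
p: 0.19324 → 0.35249  (Δp = +0.15925)
p: 0.35249 → 0.57562  (Δp = +0.22313)

0.576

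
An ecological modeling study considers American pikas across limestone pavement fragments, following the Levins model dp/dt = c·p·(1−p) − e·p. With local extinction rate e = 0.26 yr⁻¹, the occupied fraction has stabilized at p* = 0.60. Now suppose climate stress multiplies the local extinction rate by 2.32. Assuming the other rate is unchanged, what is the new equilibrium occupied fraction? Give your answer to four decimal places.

0.0720

Balance c(1−p*) = e gives c = e/(1 − 0.60000) = 0.26/0.40000 = 0.65000.
New p* = 1 − e/c = 1 − 0.60320/0.65000 = 0.07200.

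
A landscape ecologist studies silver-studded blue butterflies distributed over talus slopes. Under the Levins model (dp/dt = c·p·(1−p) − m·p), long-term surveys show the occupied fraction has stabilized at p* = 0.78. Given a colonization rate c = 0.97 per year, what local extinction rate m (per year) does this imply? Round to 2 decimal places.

At equilibrium c(1−p*) = m.
m = 0.97 × (1 − 0.78) = 0.97 × 0.2200 = 0.2134.

0.21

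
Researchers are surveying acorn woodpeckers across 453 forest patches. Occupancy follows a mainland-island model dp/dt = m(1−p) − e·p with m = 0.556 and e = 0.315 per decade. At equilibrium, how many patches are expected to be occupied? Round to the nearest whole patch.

p* = m/(m+e) = 0.556/0.8710 = 0.6383.
Expected occupied patches = N × p* = 453 × 0.6383 = 289.17 ≈ 289.

289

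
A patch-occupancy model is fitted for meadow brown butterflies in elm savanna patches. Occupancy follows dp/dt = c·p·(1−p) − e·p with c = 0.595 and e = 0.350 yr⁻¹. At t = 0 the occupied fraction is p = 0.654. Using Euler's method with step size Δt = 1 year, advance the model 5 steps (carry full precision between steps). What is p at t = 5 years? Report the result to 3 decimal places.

Update rule: p ← p + [c·p·(1−p) − e·p]·Δt with Δt = 1.
t = 1: p = 0.65400 + (-0.09426) = 0.55974
t = 2: p = 0.55974 + (-0.04928) = 0.51046
t = 3: p = 0.51046 + (-0.02997) = 0.48048
t = 4: p = 0.48048 + (-0.01965) = 0.46084
t = 5: p = 0.46084 + (-0.01346) = 0.44738

0.447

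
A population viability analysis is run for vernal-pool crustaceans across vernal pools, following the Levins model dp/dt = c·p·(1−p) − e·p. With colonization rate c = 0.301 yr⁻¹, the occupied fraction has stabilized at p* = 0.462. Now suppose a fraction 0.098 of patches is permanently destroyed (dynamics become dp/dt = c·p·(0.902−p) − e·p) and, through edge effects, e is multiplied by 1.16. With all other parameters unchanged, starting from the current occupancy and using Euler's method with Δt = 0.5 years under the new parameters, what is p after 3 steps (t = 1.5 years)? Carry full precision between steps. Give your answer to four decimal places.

0.4271

Balance c(1−p*) = e gives e = 0.301×(1 − 0.46200) = 0.16194.
Starting from p₀ = 0.46200; update p ← p + (dp/dt)·Δt with the new parameters.
t = 0.5: p = 0.46200 + (-0.01280) = 0.44920
t = 1: p = 0.44920 + (-0.01158) = 0.43762
t = 1.5: p = 0.43762 + (-0.01052) = 0.42710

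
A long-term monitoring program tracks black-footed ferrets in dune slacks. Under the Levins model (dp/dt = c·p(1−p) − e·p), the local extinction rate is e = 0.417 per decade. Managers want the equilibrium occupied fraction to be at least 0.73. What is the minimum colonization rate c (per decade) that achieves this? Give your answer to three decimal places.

1.544

p* = 1 − e/c ≥ 0.73 requires e/c ≤ 0.2700, i.e. c ≥ e/0.2700.
c_min = 0.417/0.2700 = 1.5444.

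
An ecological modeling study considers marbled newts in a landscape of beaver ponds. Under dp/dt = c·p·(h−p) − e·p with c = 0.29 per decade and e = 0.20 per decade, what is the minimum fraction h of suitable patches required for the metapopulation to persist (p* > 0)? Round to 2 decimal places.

p* = h − e/c is positive only when h > e/c.
h_min = e/c = 0.20/0.29 = 0.6897.

0.69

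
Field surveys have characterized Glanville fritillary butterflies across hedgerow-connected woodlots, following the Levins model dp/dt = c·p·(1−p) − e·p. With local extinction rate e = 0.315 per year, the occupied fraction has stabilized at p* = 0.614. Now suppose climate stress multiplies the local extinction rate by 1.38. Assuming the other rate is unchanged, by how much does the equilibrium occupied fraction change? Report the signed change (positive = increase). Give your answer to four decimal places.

Balance c(1−p*) = e gives c = e/(1 − 0.61400) = 0.315/0.38600 = 0.81606.
New p* = 1 − e/c = 1 − 0.43470/0.81606 = 0.46732.
Δp* = 0.46732 − 0.61400 = -0.14668.

-0.1467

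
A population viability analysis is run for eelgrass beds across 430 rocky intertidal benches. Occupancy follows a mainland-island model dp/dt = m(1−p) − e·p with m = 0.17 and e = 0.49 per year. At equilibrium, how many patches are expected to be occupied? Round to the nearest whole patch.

p* = m/(m+e) = 0.17/0.6600 = 0.2576.
Expected occupied patches = N × p* = 430 × 0.2576 = 110.76 ≈ 111.

111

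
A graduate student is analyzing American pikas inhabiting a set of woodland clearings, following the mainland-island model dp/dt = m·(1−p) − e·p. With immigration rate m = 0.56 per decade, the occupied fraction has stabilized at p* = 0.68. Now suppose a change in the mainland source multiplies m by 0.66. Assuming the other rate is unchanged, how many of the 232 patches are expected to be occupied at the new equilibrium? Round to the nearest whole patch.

135

Balance m(1−p*) = e·p* gives e = m(1−p*)/p* = 0.56×0.32000/0.68000 = 0.26353.
New p* = m/(m+e) = 0.36960/(0.36960+0.26353) = 0.58377.
Expected occupied = 232 × 0.58377 = 135.43 ≈ 135.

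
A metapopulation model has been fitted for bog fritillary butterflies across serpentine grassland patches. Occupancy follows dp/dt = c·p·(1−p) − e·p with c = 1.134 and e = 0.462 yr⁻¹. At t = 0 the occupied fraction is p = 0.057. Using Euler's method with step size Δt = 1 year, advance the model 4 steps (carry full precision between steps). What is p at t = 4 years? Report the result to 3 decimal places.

Update rule: p ← p + [c·p·(1−p) − e·p]·Δt with Δt = 1.
step 1: Δp = +0.03462, p = 0.09162
step 2: Δp = +0.05205, p = 0.14367
step 3: Δp = +0.07314, p = 0.21681
step 4: Δp = +0.09239, p = 0.30920

0.309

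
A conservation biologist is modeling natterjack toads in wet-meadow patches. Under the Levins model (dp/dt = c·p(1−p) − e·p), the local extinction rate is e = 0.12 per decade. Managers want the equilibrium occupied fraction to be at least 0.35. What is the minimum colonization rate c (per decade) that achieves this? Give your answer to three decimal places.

0.185

p* = 1 − e/c ≥ 0.35 requires e/c ≤ 0.6500, i.e. c ≥ e/0.6500.
c_min = 0.12/0.6500 = 0.1846.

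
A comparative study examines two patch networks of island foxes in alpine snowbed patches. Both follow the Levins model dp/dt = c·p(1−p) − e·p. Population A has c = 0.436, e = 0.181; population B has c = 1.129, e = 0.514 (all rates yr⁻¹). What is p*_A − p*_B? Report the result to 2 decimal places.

A: p*_A = 1 − 0.181/0.436 = 0.5849.
B: p*_B = 1 − 0.514/1.129 = 0.5447.
p*_A − p*_B = 0.5849 − 0.5447 = 0.0401.

0.04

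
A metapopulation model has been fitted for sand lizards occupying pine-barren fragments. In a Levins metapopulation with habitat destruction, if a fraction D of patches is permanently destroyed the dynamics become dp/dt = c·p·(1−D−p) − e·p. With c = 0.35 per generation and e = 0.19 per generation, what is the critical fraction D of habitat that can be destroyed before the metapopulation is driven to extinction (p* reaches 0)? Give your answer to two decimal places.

0.46

The nontrivial equilibrium is p* = (1−D) − e/c; extinction occurs when this hits zero.
So D_crit = 1 − e/c = 1 − 0.19/0.35 = 1 − 0.5429 = 0.4571.
Note this equals the original equilibrium occupancy — the Levins extinction-debt result.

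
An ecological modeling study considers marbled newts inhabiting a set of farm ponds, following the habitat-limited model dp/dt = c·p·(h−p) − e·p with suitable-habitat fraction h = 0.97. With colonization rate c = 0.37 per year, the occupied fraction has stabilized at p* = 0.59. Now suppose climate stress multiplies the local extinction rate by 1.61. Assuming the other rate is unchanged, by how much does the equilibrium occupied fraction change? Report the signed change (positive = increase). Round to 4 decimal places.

Balance c(h−p*) = e gives e = 0.37×(0.97 − 0.59000) = 0.14060.
New p* = 0.97 − e/c = 0.97 − 0.22637/0.37000 = 0.35819.
Δp* = 0.35819 − 0.59000 = -0.23181.

-0.2318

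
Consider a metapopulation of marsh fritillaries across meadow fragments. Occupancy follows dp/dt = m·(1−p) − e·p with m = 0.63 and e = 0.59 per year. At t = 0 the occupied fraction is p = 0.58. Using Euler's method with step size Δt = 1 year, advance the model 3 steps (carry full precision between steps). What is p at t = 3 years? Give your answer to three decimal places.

0.516

Update rule: p ← p + [m·(1−p) − e·p]·Δt with Δt = 1.
p: 0.58000 → 0.50240  (Δp = -0.07760)
p: 0.50240 → 0.51947  (Δp = +0.01707)
p: 0.51947 → 0.51572  (Δp = -0.00376)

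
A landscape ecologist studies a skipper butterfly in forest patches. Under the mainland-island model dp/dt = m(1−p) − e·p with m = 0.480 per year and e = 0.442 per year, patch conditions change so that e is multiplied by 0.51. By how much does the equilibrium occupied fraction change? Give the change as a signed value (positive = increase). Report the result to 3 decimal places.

0.160

Before: p* = 0.480/(0.480+0.442) = 0.5206.
After: m = 0.48, e = 0.22542; p* = 0.48/0.7054 = 0.6804.
Δp* = 0.6804 − 0.5206 = +0.1598.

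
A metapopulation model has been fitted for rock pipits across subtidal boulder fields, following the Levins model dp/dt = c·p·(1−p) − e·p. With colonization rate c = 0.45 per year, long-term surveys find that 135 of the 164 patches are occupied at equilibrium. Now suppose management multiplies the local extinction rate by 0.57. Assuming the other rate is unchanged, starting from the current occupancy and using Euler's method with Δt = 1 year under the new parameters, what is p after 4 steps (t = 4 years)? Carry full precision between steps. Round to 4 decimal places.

0.8884

Observed p* = 135/164 = 0.82317.
Balance c(1−p*) = e gives e = 0.45×(1 − 0.82317) = 0.07957.
Starting from p₀ = 0.82317; update p ← p + (dp/dt)·Δt with the new parameters.
t = 1: p = 0.82317 + (+0.02817) = 0.85134
t = 2: p = 0.85134 + (+0.01834) = 0.86968
t = 3: p = 0.86968 + (+0.01156) = 0.88123
t = 4: p = 0.88123 + (+0.00713) = 0.88836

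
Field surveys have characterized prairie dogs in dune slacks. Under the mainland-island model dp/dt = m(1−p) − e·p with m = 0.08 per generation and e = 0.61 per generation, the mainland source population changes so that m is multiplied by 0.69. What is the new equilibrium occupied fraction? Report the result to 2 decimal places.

Before: p* = 0.08/(0.08+0.61) = 0.1159.
After: m = 0.0552, e = 0.61; p* = 0.0552/0.6652 = 0.0830.

0.08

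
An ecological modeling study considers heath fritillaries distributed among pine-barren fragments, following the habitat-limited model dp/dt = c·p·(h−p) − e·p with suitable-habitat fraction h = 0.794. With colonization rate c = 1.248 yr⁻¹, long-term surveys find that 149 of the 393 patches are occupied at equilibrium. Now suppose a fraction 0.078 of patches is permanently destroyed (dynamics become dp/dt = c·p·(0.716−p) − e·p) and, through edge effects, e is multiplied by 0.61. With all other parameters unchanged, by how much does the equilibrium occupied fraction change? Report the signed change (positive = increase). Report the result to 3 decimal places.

0.084

Observed p* = 149/393 = 0.37913.
Balance c(h−p*) = e gives e = 1.248×(0.794 − 0.37913) = 0.51776.
New p* = 0.716 − e/c = 0.716 − 0.31583/1.24800 = 0.46293.
Δp* = 0.46293 − 0.37913 = +0.08380.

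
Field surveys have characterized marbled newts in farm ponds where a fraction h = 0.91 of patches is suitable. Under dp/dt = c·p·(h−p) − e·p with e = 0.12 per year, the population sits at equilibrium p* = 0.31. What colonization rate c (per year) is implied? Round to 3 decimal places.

At equilibrium c(h−p*) = e, so c = e/(h−p*).
c = 0.12/(0.91 − 0.31) = 0.12/0.6000 = 0.2000.

0.200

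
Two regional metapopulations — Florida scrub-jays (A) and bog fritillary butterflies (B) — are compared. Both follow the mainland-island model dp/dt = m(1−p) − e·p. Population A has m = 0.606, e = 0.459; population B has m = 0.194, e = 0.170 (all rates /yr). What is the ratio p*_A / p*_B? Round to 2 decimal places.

1.07

A: p*_A = m/(m+e) = 0.606/1.0650 = 0.5690.
B: p*_B = 0.194/0.3640 = 0.5330.
p*_A / p*_B = 0.5690/0.5330 = 1.0676.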